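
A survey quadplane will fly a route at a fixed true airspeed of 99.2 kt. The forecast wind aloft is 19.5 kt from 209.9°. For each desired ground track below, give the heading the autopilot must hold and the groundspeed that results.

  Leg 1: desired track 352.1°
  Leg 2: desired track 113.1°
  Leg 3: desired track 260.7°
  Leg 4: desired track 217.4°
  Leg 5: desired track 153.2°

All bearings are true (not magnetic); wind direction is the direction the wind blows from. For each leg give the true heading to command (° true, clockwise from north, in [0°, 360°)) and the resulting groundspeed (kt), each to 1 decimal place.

Leg 1: heading=345.2°, groundspeed=113.9 kt
Leg 2: heading=124.4°, groundspeed=99.6 kt
Leg 3: heading=251.9°, groundspeed=85.7 kt
Leg 4: heading=215.9°, groundspeed=79.8 kt
Leg 5: heading=162.7°, groundspeed=87.1 kt

Leg 1: desired track 352.1°; wind correction -6.9° → command heading 345.2°, groundspeed 113.9 kt
Leg 2: desired track 113.1°; wind correction +11.3° → command heading 124.4°, groundspeed 99.6 kt
Leg 3: desired track 260.7°; wind correction -8.8° → command heading 251.9°, groundspeed 85.7 kt
Leg 4: desired track 217.4°; wind correction -1.5° → command heading 215.9°, groundspeed 79.8 kt
Leg 5: desired track 153.2°; wind correction +9.5° → command heading 162.7°, groundspeed 87.1 kt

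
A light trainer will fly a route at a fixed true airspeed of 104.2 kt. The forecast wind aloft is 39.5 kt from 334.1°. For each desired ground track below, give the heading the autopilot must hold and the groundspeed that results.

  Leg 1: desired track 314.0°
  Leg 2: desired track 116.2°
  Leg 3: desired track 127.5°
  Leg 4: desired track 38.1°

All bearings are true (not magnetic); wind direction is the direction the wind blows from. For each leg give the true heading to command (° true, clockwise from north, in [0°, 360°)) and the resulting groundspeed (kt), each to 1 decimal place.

Leg 1: desired track 314.0°; wind correction +7.5° → command heading 321.5°, groundspeed 66.2 kt
Leg 2: desired track 116.2°; wind correction -13.5° → command heading 102.7°, groundspeed 132.5 kt
Leg 3: desired track 127.5°; wind correction -9.8° → command heading 117.7°, groundspeed 138.0 kt
Leg 4: desired track 38.1°; wind correction -19.9° → command heading 18.2°, groundspeed 80.6 kt

Leg 1: heading=321.5°, groundspeed=66.2 kt
Leg 2: heading=102.7°, groundspeed=132.5 kt
Leg 3: heading=117.7°, groundspeed=138.0 kt
Leg 4: heading=18.2°, groundspeed=80.6 kt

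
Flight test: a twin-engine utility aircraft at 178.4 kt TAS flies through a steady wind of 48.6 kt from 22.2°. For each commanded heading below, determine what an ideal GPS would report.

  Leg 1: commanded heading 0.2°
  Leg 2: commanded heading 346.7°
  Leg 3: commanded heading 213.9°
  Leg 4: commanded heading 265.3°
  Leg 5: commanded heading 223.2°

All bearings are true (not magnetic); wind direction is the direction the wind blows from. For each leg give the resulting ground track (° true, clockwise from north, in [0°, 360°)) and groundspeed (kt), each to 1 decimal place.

Leg 1: heading 0.2°; drift -7.8° → track 352.4°, groundspeed 134.6 kt
Leg 2: heading 346.7°; drift -11.5° → track 335.2°, groundspeed 141.7 kt
Leg 3: heading 213.9°; drift -2.5° → track 211.4°, groundspeed 226.2 kt
Leg 4: heading 265.3°; drift -12.2° → track 253.1°, groundspeed 205.0 kt
Leg 5: heading 223.2°; drift -4.5° → track 218.7°, groundspeed 224.4 kt

Leg 1: track=352.4°, groundspeed=134.6 kt
Leg 2: track=335.2°, groundspeed=141.7 kt
Leg 3: track=211.4°, groundspeed=226.2 kt
Leg 4: track=253.1°, groundspeed=205.0 kt
Leg 5: track=218.7°, groundspeed=224.4 kt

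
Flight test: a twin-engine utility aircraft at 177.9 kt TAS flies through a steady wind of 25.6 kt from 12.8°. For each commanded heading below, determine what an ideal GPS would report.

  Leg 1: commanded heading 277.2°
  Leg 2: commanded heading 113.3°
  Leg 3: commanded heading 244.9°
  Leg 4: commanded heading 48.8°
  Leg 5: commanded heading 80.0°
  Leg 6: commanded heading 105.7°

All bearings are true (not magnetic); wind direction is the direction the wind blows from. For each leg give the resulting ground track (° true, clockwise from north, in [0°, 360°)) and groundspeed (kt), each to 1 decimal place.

Leg 1: heading 277.2°; drift -8.0° → track 269.2°, groundspeed 182.2 kt
Leg 2: heading 113.3°; drift +7.9° → track 121.2°, groundspeed 184.3 kt
Leg 3: heading 244.9°; drift -6.0° → track 238.9°, groundspeed 194.7 kt
Leg 4: heading 48.8°; drift +5.5° → track 54.3°, groundspeed 157.9 kt
Leg 5: heading 80.0°; drift +8.0° → track 88.0°, groundspeed 169.6 kt
Leg 6: heading 105.7°; drift +8.1° → track 113.8°, groundspeed 181.0 kt

Leg 1: track=269.2°, groundspeed=182.2 kt
Leg 2: track=121.2°, groundspeed=184.3 kt
Leg 3: track=238.9°, groundspeed=194.7 kt
Leg 4: track=54.3°, groundspeed=157.9 kt
Leg 5: track=88.0°, groundspeed=169.6 kt
Leg 6: track=113.8°, groundspeed=181.0 kt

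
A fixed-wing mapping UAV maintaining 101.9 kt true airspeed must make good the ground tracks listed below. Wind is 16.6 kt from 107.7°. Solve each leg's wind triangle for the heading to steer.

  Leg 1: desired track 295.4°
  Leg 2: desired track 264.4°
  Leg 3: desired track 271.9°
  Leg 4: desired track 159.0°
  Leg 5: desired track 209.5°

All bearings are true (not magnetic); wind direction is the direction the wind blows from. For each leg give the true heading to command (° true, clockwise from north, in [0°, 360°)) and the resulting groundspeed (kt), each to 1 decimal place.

Leg 1: desired track 295.4°; wind correction +1.3° → command heading 296.7°, groundspeed 118.3 kt
Leg 2: desired track 264.4°; wind correction -3.7° → command heading 260.7°, groundspeed 116.9 kt
Leg 3: desired track 271.9°; wind correction -2.5° → command heading 269.4°, groundspeed 117.8 kt
Leg 4: desired track 159.0°; wind correction -7.3° → command heading 151.7°, groundspeed 90.7 kt
Leg 5: desired track 209.5°; wind correction -9.2° → command heading 200.3°, groundspeed 104.0 kt

Leg 1: heading=296.7°, groundspeed=118.3 kt
Leg 2: heading=260.7°, groundspeed=116.9 kt
Leg 3: heading=269.4°, groundspeed=117.8 kt
Leg 4: heading=151.7°, groundspeed=90.7 kt
Leg 5: heading=200.3°, groundspeed=104.0 kt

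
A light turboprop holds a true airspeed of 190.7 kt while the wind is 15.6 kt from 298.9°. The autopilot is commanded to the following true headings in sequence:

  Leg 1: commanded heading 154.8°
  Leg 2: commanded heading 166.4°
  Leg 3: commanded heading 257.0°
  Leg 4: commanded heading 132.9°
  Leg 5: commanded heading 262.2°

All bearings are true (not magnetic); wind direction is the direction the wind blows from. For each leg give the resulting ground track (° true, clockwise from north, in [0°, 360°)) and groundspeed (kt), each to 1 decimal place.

Leg 1: track=152.2°, groundspeed=203.5 kt
Leg 2: track=163.1°, groundspeed=201.6 kt
Leg 3: track=253.7°, groundspeed=179.4 kt
Leg 4: track=131.8°, groundspeed=205.9 kt
Leg 5: track=259.2°, groundspeed=178.4 kt

Leg 1: heading 154.8°; drift -2.6° → track 152.2°, groundspeed 203.5 kt
Leg 2: heading 166.4°; drift -3.3° → track 163.1°, groundspeed 201.6 kt
Leg 3: heading 257.0°; drift -3.3° → track 253.7°, groundspeed 179.4 kt
Leg 4: heading 132.9°; drift -1.1° → track 131.8°, groundspeed 205.9 kt
Leg 5: heading 262.2°; drift -3.0° → track 259.2°, groundspeed 178.4 kt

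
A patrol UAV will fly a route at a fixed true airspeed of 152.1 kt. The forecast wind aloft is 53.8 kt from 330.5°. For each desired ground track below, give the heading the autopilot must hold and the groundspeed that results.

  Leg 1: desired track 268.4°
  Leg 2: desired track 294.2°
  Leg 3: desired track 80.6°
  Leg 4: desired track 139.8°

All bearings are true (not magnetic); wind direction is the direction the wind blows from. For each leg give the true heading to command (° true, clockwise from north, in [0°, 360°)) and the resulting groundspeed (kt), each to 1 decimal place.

Leg 1: heading=286.6°, groundspeed=119.3 kt
Leg 2: heading=306.3°, groundspeed=105.4 kt
Leg 3: heading=61.2°, groundspeed=162.0 kt
Leg 4: heading=136.0°, groundspeed=204.6 kt

Leg 1: desired track 268.4°; wind correction +18.2° → command heading 286.6°, groundspeed 119.3 kt
Leg 2: desired track 294.2°; wind correction +12.1° → command heading 306.3°, groundspeed 105.4 kt
Leg 3: desired track 80.6°; wind correction -19.4° → command heading 61.2°, groundspeed 162.0 kt
Leg 4: desired track 139.8°; wind correction -3.8° → command heading 136.0°, groundspeed 204.6 kt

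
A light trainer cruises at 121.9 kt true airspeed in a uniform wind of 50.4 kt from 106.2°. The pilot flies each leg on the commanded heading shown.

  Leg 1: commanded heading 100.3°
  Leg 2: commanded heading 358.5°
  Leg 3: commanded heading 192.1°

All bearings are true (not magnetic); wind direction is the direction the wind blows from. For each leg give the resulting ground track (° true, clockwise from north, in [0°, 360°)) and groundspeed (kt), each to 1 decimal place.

Leg 1: track=96.2°, groundspeed=72.0 kt
Leg 2: track=339.2°, groundspeed=145.4 kt
Leg 3: track=215.1°, groundspeed=128.5 kt

Leg 1: heading 100.3°; drift -4.1° → track 96.2°, groundspeed 72.0 kt
Leg 2: heading 358.5°; drift -19.3° → track 339.2°, groundspeed 145.4 kt
Leg 3: heading 192.1°; drift +23.0° → track 215.1°, groundspeed 128.5 kt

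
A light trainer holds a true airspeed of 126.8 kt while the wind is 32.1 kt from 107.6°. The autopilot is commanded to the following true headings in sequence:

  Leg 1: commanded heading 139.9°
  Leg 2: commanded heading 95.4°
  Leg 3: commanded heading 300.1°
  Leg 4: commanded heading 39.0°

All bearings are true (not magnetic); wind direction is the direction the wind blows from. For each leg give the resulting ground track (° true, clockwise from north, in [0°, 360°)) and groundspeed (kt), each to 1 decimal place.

Leg 1: track=149.7°, groundspeed=101.1 kt
Leg 2: track=91.3°, groundspeed=95.7 kt
Leg 3: track=297.6°, groundspeed=158.3 kt
Leg 4: track=24.4°, groundspeed=118.9 kt

Leg 1: heading 139.9°; drift +9.8° → track 149.7°, groundspeed 101.1 kt
Leg 2: heading 95.4°; drift -4.1° → track 91.3°, groundspeed 95.7 kt
Leg 3: heading 300.1°; drift -2.5° → track 297.6°, groundspeed 158.3 kt
Leg 4: heading 39.0°; drift -14.6° → track 24.4°, groundspeed 118.9 kt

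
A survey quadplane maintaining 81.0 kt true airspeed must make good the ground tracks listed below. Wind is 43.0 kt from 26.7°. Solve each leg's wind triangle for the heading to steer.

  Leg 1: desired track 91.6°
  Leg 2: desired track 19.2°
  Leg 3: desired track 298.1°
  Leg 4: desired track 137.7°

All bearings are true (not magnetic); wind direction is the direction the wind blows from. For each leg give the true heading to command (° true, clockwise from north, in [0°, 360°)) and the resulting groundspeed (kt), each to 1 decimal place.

Leg 1: desired track 91.6°; wind correction -28.7° → command heading 62.9°, groundspeed 52.8 kt
Leg 2: desired track 19.2°; wind correction +4.0° → command heading 23.2°, groundspeed 38.2 kt
Leg 3: desired track 298.1°; wind correction +32.1° → command heading 330.2°, groundspeed 67.6 kt
Leg 4: desired track 137.7°; wind correction -29.7° → command heading 108.0°, groundspeed 85.8 kt

Leg 1: heading=62.9°, groundspeed=52.8 kt
Leg 2: heading=23.2°, groundspeed=38.2 kt
Leg 3: heading=330.2°, groundspeed=67.6 kt
Leg 4: heading=108.0°, groundspeed=85.8 kt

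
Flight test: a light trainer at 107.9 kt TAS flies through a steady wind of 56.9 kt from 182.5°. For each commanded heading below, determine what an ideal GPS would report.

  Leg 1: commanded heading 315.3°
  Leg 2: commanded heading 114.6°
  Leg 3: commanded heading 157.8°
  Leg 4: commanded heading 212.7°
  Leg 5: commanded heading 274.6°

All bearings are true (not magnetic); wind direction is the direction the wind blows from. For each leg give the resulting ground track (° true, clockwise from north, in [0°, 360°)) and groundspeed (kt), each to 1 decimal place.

Leg 1: heading 315.3°; drift +15.9° → track 331.2°, groundspeed 152.4 kt
Leg 2: heading 114.6°; drift -31.4° → track 83.2°, groundspeed 101.3 kt
Leg 3: heading 157.8°; drift -22.9° → track 134.9°, groundspeed 61.0 kt
Leg 4: heading 212.7°; drift +26.0° → track 238.7°, groundspeed 65.3 kt
Leg 5: heading 274.6°; drift +27.3° → track 301.9°, groundspeed 123.8 kt

Leg 1: track=331.2°, groundspeed=152.4 kt
Leg 2: track=83.2°, groundspeed=101.3 kt
Leg 3: track=134.9°, groundspeed=61.0 kt
Leg 4: track=238.7°, groundspeed=65.3 kt
Leg 5: track=301.9°, groundspeed=123.8 kt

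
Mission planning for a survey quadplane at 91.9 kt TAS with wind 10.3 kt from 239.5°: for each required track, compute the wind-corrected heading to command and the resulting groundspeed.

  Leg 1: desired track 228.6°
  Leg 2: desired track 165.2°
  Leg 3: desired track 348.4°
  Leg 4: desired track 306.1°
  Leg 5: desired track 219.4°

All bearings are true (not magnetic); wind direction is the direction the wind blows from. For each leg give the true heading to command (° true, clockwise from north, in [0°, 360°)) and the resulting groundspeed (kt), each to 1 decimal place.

Leg 1: desired track 228.6°; wind correction +1.2° → command heading 229.8°, groundspeed 81.8 kt
Leg 2: desired track 165.2°; wind correction +6.2° → command heading 171.4°, groundspeed 88.6 kt
Leg 3: desired track 348.4°; wind correction -6.1° → command heading 342.3°, groundspeed 94.7 kt
Leg 4: desired track 306.1°; wind correction -5.9° → command heading 300.2°, groundspeed 87.3 kt
Leg 5: desired track 219.4°; wind correction +2.2° → command heading 221.6°, groundspeed 82.2 kt

Leg 1: heading=229.8°, groundspeed=81.8 kt
Leg 2: heading=171.4°, groundspeed=88.6 kt
Leg 3: heading=342.3°, groundspeed=94.7 kt
Leg 4: heading=300.2°, groundspeed=87.3 kt
Leg 5: heading=221.6°, groundspeed=82.2 kt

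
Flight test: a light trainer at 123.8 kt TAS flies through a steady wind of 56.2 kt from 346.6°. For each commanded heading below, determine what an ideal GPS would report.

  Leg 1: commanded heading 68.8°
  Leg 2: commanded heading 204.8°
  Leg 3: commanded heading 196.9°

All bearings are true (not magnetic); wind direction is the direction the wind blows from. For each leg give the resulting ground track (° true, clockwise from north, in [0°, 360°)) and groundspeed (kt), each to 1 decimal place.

Leg 1: heading 68.8°; drift +25.6° → track 94.4°, groundspeed 128.8 kt
Leg 2: heading 204.8°; drift -11.7° → track 193.1°, groundspeed 171.5 kt
Leg 3: heading 196.9°; drift -9.3° → track 187.6°, groundspeed 174.6 kt

Leg 1: track=94.4°, groundspeed=128.8 kt
Leg 2: track=193.1°, groundspeed=171.5 kt
Leg 3: track=187.6°, groundspeed=174.6 kt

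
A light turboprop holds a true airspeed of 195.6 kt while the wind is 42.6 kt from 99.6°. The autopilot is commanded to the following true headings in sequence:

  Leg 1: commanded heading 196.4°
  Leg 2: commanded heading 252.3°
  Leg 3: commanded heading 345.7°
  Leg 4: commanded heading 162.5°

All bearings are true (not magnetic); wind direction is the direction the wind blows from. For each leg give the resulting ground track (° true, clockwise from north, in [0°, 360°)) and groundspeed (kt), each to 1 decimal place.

Leg 1: track=208.3°, groundspeed=205.1 kt
Leg 2: track=257.1°, groundspeed=234.3 kt
Leg 3: track=335.3°, groundspeed=216.4 kt
Leg 4: track=174.6°, groundspeed=180.2 kt

Leg 1: heading 196.4°; drift +11.9° → track 208.3°, groundspeed 205.1 kt
Leg 2: heading 252.3°; drift +4.8° → track 257.1°, groundspeed 234.3 kt
Leg 3: heading 345.7°; drift -10.4° → track 335.3°, groundspeed 216.4 kt
Leg 4: heading 162.5°; drift +12.1° → track 174.6°, groundspeed 180.2 kt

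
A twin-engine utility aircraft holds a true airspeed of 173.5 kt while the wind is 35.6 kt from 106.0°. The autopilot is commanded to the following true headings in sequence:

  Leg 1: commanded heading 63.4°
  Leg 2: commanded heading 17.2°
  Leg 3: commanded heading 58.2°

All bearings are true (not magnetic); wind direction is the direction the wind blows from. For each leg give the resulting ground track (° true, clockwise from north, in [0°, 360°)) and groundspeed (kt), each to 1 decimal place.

Leg 1: track=54.1°, groundspeed=149.3 kt
Leg 2: track=5.6°, groundspeed=176.4 kt
Leg 3: track=48.2°, groundspeed=151.9 kt

Leg 1: heading 63.4°; drift -9.3° → track 54.1°, groundspeed 149.3 kt
Leg 2: heading 17.2°; drift -11.6° → track 5.6°, groundspeed 176.4 kt
Leg 3: heading 58.2°; drift -10.0° → track 48.2°, groundspeed 151.9 kt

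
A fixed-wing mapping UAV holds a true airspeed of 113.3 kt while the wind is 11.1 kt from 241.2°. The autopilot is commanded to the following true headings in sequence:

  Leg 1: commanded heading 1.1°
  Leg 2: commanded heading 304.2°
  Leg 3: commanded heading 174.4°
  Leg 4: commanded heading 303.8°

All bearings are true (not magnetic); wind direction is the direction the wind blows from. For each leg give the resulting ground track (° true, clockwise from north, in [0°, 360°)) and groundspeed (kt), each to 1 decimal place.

Leg 1: heading 1.1°; drift +4.6° → track 5.7°, groundspeed 119.2 kt
Leg 2: heading 304.2°; drift +5.2° → track 309.4°, groundspeed 108.7 kt
Leg 3: heading 174.4°; drift -5.4° → track 169.0°, groundspeed 109.4 kt
Leg 4: heading 303.8°; drift +5.2° → track 309.0°, groundspeed 108.6 kt

Leg 1: track=5.7°, groundspeed=119.2 kt
Leg 2: track=309.4°, groundspeed=108.7 kt
Leg 3: track=169.0°, groundspeed=109.4 kt
Leg 4: track=309.0°, groundspeed=108.6 kt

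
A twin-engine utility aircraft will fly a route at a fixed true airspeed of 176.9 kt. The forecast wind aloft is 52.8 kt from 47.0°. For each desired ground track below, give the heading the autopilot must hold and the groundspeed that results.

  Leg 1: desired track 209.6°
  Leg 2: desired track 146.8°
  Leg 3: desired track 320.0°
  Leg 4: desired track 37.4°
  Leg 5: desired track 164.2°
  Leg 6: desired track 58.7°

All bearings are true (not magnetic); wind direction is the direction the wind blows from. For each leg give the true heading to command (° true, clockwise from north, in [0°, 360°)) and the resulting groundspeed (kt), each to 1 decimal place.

Leg 1: heading=204.5°, groundspeed=226.6 kt
Leg 2: heading=129.7°, groundspeed=178.1 kt
Leg 3: heading=337.3°, groundspeed=166.1 kt
Leg 4: heading=40.3°, groundspeed=124.6 kt
Leg 5: heading=148.8°, groundspeed=194.7 kt
Leg 6: heading=55.2°, groundspeed=124.9 kt

Leg 1: desired track 209.6°; wind correction -5.1° → command heading 204.5°, groundspeed 226.6 kt
Leg 2: desired track 146.8°; wind correction -17.1° → command heading 129.7°, groundspeed 178.1 kt
Leg 3: desired track 320.0°; wind correction +17.3° → command heading 337.3°, groundspeed 166.1 kt
Leg 4: desired track 37.4°; wind correction +2.9° → command heading 40.3°, groundspeed 124.6 kt
Leg 5: desired track 164.2°; wind correction -15.4° → command heading 148.8°, groundspeed 194.7 kt
Leg 6: desired track 58.7°; wind correction -3.5° → command heading 55.2°, groundspeed 124.9 kt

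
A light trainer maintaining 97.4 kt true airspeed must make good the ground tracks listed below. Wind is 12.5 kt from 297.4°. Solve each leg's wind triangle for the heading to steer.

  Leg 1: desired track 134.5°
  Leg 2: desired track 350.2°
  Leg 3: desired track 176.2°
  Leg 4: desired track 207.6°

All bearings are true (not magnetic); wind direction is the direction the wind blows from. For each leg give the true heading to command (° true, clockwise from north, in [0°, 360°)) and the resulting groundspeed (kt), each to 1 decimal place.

Leg 1: heading=136.7°, groundspeed=109.3 kt
Leg 2: heading=344.3°, groundspeed=89.3 kt
Leg 3: heading=182.5°, groundspeed=103.3 kt
Leg 4: heading=215.0°, groundspeed=96.6 kt

Leg 1: desired track 134.5°; wind correction +2.2° → command heading 136.7°, groundspeed 109.3 kt
Leg 2: desired track 350.2°; wind correction -5.9° → command heading 344.3°, groundspeed 89.3 kt
Leg 3: desired track 176.2°; wind correction +6.3° → command heading 182.5°, groundspeed 103.3 kt
Leg 4: desired track 207.6°; wind correction +7.4° → command heading 215.0°, groundspeed 96.6 kt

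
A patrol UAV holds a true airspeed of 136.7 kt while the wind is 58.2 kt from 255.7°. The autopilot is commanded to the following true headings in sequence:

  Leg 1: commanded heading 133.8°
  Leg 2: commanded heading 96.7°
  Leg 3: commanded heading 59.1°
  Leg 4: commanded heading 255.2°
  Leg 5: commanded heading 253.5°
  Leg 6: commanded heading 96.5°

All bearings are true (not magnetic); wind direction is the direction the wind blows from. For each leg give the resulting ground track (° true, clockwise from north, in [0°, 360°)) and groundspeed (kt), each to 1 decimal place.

Leg 1: heading 133.8°; drift -16.4° → track 117.4°, groundspeed 174.6 kt
Leg 2: heading 96.7°; drift -6.2° → track 90.5°, groundspeed 192.2 kt
Leg 3: heading 59.1°; drift +4.9° → track 64.0°, groundspeed 193.2 kt
Leg 4: heading 255.2°; drift -0.4° → track 254.8°, groundspeed 78.5 kt
Leg 5: heading 253.5°; drift -1.6° → track 251.9°, groundspeed 78.6 kt
Leg 6: heading 96.5°; drift -6.2° → track 90.3°, groundspeed 192.2 kt

Leg 1: track=117.4°, groundspeed=174.6 kt
Leg 2: track=90.5°, groundspeed=192.2 kt
Leg 3: track=64.0°, groundspeed=193.2 kt
Leg 4: track=254.8°, groundspeed=78.5 kt
Leg 5: track=251.9°, groundspeed=78.6 kt
Leg 6: track=90.3°, groundspeed=192.2 kt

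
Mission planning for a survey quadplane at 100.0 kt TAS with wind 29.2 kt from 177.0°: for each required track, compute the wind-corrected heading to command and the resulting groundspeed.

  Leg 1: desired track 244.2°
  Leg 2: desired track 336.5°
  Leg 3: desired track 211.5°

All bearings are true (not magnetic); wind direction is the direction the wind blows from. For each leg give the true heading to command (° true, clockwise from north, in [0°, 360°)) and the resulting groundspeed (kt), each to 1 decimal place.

Leg 1: heading=228.6°, groundspeed=85.0 kt
Leg 2: heading=330.6°, groundspeed=126.8 kt
Leg 3: heading=202.0°, groundspeed=74.6 kt

Leg 1: desired track 244.2°; wind correction -15.6° → command heading 228.6°, groundspeed 85.0 kt
Leg 2: desired track 336.5°; wind correction -5.9° → command heading 330.6°, groundspeed 126.8 kt
Leg 3: desired track 211.5°; wind correction -9.5° → command heading 202.0°, groundspeed 74.6 kt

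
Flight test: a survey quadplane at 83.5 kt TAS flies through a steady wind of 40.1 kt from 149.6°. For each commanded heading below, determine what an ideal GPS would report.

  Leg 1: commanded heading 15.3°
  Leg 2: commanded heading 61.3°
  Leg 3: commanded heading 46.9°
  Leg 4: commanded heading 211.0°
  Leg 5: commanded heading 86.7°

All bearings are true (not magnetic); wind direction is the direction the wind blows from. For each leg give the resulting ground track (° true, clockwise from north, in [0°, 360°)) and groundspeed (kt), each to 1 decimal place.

Leg 1: heading 15.3°; drift -14.4° → track 0.9°, groundspeed 115.1 kt
Leg 2: heading 61.3°; drift -26.0° → track 35.3°, groundspeed 91.6 kt
Leg 3: heading 46.9°; drift -23.0° → track 23.9°, groundspeed 100.3 kt
Leg 4: heading 211.0°; drift +28.7° → track 239.7°, groundspeed 73.3 kt
Leg 5: heading 86.7°; drift -28.7° → track 58.0°, groundspeed 74.4 kt

Leg 1: track=0.9°, groundspeed=115.1 kt
Leg 2: track=35.3°, groundspeed=91.6 kt
Leg 3: track=23.9°, groundspeed=100.3 kt
Leg 4: track=239.7°, groundspeed=73.3 kt
Leg 5: track=58.0°, groundspeed=74.4 kt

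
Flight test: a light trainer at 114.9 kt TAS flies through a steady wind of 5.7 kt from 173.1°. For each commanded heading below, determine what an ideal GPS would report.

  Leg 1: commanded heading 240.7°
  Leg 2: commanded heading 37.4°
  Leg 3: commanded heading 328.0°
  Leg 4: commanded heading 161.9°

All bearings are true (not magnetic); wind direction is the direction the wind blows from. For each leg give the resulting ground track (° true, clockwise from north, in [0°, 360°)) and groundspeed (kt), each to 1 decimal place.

Leg 1: track=243.4°, groundspeed=112.9 kt
Leg 2: track=35.5°, groundspeed=119.0 kt
Leg 3: track=329.2°, groundspeed=120.1 kt
Leg 4: track=161.3°, groundspeed=109.3 kt

Leg 1: heading 240.7°; drift +2.7° → track 243.4°, groundspeed 112.9 kt
Leg 2: heading 37.4°; drift -1.9° → track 35.5°, groundspeed 119.0 kt
Leg 3: heading 328.0°; drift +1.2° → track 329.2°, groundspeed 120.1 kt
Leg 4: heading 161.9°; drift -0.6° → track 161.3°, groundspeed 109.3 kt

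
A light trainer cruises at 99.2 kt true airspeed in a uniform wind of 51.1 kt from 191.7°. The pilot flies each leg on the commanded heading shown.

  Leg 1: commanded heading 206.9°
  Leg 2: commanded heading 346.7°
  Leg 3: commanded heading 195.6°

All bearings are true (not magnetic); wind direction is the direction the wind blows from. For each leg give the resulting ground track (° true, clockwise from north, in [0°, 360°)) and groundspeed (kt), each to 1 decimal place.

Leg 1: heading 206.9°; drift +15.0° → track 221.9°, groundspeed 51.7 kt
Leg 2: heading 346.7°; drift +8.4° → track 355.1°, groundspeed 147.1 kt
Leg 3: heading 195.6°; drift +4.1° → track 199.7°, groundspeed 48.3 kt

Leg 1: track=221.9°, groundspeed=51.7 kt
Leg 2: track=355.1°, groundspeed=147.1 kt
Leg 3: track=199.7°, groundspeed=48.3 kt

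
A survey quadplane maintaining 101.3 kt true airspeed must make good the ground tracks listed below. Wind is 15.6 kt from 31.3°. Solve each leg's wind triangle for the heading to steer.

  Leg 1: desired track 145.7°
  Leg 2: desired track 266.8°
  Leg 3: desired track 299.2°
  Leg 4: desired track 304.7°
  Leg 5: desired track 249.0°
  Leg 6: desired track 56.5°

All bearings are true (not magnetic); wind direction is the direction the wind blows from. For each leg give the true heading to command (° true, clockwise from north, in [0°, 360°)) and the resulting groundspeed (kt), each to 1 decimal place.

Leg 1: desired track 145.7°; wind correction -8.1° → command heading 137.6°, groundspeed 106.7 kt
Leg 2: desired track 266.8°; wind correction +7.3° → command heading 274.1°, groundspeed 109.3 kt
Leg 3: desired track 299.2°; wind correction +8.9° → command heading 308.1°, groundspeed 100.7 kt
Leg 4: desired track 304.7°; wind correction +8.8° → command heading 313.5°, groundspeed 99.2 kt
Leg 5: desired track 249.0°; wind correction +5.4° → command heading 254.4°, groundspeed 113.2 kt
Leg 6: desired track 56.5°; wind correction -3.8° → command heading 52.7°, groundspeed 87.0 kt

Leg 1: heading=137.6°, groundspeed=106.7 kt
Leg 2: heading=274.1°, groundspeed=109.3 kt
Leg 3: heading=308.1°, groundspeed=100.7 kt
Leg 4: heading=313.5°, groundspeed=99.2 kt
Leg 5: heading=254.4°, groundspeed=113.2 kt
Leg 6: heading=52.7°, groundspeed=87.0 kt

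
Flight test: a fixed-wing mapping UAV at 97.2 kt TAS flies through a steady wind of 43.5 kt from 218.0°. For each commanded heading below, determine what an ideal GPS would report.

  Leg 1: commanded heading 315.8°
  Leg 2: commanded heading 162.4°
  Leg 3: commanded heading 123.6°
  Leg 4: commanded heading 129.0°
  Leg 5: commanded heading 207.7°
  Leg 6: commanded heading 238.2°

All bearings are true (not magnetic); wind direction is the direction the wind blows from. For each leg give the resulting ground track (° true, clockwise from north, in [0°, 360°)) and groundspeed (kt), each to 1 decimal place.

Leg 1: track=338.5°, groundspeed=111.7 kt
Leg 2: track=136.1°, groundspeed=81.0 kt
Leg 3: track=100.3°, groundspeed=109.5 kt
Leg 4: track=104.7°, groundspeed=105.8 kt
Leg 5: track=199.6°, groundspeed=55.0 kt
Leg 6: track=253.1°, groundspeed=58.3 kt

Leg 1: heading 315.8°; drift +22.7° → track 338.5°, groundspeed 111.7 kt
Leg 2: heading 162.4°; drift -26.3° → track 136.1°, groundspeed 81.0 kt
Leg 3: heading 123.6°; drift -23.3° → track 100.3°, groundspeed 109.5 kt
Leg 4: heading 129.0°; drift -24.3° → track 104.7°, groundspeed 105.8 kt
Leg 5: heading 207.7°; drift -8.1° → track 199.6°, groundspeed 55.0 kt
Leg 6: heading 238.2°; drift +14.9° → track 253.1°, groundspeed 58.3 kt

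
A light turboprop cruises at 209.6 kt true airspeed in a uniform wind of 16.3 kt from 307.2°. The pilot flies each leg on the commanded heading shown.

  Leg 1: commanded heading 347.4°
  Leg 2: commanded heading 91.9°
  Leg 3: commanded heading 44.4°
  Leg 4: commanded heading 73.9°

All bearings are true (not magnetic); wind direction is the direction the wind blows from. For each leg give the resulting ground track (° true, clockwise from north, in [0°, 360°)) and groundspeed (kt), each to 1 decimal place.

Leg 1: heading 347.4°; drift +3.1° → track 350.5°, groundspeed 197.4 kt
Leg 2: heading 91.9°; drift +2.4° → track 94.3°, groundspeed 223.1 kt
Leg 3: heading 44.4°; drift +4.4° → track 48.8°, groundspeed 212.3 kt
Leg 4: heading 73.9°; drift +3.4° → track 77.3°, groundspeed 219.7 kt

Leg 1: track=350.5°, groundspeed=197.4 kt
Leg 2: track=94.3°, groundspeed=223.1 kt
Leg 3: track=48.8°, groundspeed=212.3 kt
Leg 4: track=77.3°, groundspeed=219.7 kt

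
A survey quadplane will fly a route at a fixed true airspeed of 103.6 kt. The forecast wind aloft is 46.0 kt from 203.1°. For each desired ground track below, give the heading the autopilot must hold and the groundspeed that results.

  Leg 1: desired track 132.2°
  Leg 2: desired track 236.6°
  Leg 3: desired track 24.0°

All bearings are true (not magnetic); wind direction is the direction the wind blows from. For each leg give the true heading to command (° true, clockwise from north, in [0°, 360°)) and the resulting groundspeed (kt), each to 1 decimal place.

Leg 1: desired track 132.2°; wind correction +24.8° → command heading 157.0°, groundspeed 79.0 kt
Leg 2: desired track 236.6°; wind correction -14.2° → command heading 222.4°, groundspeed 62.1 kt
Leg 3: desired track 24.0°; wind correction +0.4° → command heading 24.4°, groundspeed 149.6 kt

Leg 1: heading=157.0°, groundspeed=79.0 kt
Leg 2: heading=222.4°, groundspeed=62.1 kt
Leg 3: heading=24.4°, groundspeed=149.6 kt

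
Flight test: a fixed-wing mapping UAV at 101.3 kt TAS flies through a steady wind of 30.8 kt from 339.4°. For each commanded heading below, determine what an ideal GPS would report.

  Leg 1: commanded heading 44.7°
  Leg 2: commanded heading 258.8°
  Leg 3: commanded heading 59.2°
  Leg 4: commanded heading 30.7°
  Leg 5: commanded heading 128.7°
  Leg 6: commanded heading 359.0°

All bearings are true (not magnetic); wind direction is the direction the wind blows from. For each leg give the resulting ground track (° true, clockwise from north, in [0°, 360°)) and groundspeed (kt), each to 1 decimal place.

Leg 1: heading 44.7°; drift +17.6° → track 62.3°, groundspeed 92.8 kt
Leg 2: heading 258.8°; drift -17.5° → track 241.3°, groundspeed 101.0 kt
Leg 3: heading 59.2°; drift +17.6° → track 76.8°, groundspeed 100.5 kt
Leg 4: heading 30.7°; drift +16.3° → track 47.0°, groundspeed 85.5 kt
Leg 5: heading 128.7°; drift +7.0° → track 135.7°, groundspeed 128.7 kt
Leg 6: heading 359.0°; drift +8.1° → track 7.1°, groundspeed 73.0 kt

Leg 1: track=62.3°, groundspeed=92.8 kt
Leg 2: track=241.3°, groundspeed=101.0 kt
Leg 3: track=76.8°, groundspeed=100.5 kt
Leg 4: track=47.0°, groundspeed=85.5 kt
Leg 5: track=135.7°, groundspeed=128.7 kt
Leg 6: track=7.1°, groundspeed=73.0 kt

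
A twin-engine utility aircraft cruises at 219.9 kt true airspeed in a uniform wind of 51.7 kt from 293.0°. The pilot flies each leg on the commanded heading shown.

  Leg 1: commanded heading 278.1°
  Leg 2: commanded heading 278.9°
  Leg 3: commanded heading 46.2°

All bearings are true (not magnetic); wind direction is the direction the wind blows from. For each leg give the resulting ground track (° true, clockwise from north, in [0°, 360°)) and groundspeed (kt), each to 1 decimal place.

Leg 1: heading 278.1°; drift -4.5° → track 273.6°, groundspeed 170.5 kt
Leg 2: heading 278.9°; drift -4.2° → track 274.7°, groundspeed 170.2 kt
Leg 3: heading 46.2°; drift +11.2° → track 57.4°, groundspeed 244.9 kt

Leg 1: track=273.6°, groundspeed=170.5 kt
Leg 2: track=274.7°, groundspeed=170.2 kt
Leg 3: track=57.4°, groundspeed=244.9 kt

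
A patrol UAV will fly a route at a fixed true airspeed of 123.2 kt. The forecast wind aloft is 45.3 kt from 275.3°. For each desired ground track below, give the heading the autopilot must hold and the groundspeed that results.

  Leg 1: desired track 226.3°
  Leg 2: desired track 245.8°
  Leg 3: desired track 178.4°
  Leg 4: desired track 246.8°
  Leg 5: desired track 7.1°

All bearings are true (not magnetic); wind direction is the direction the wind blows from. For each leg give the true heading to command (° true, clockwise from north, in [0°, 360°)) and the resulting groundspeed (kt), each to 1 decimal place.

Leg 1: heading=242.4°, groundspeed=88.6 kt
Leg 2: heading=256.2°, groundspeed=81.7 kt
Leg 3: heading=199.8°, groundspeed=120.1 kt
Leg 4: heading=256.9°, groundspeed=81.5 kt
Leg 5: heading=345.5°, groundspeed=116.0 kt

Leg 1: desired track 226.3°; wind correction +16.1° → command heading 242.4°, groundspeed 88.6 kt
Leg 2: desired track 245.8°; wind correction +10.4° → command heading 256.2°, groundspeed 81.7 kt
Leg 3: desired track 178.4°; wind correction +21.4° → command heading 199.8°, groundspeed 120.1 kt
Leg 4: desired track 246.8°; wind correction +10.1° → command heading 256.9°, groundspeed 81.5 kt
Leg 5: desired track 7.1°; wind correction -21.6° → command heading 345.5°, groundspeed 116.0 kt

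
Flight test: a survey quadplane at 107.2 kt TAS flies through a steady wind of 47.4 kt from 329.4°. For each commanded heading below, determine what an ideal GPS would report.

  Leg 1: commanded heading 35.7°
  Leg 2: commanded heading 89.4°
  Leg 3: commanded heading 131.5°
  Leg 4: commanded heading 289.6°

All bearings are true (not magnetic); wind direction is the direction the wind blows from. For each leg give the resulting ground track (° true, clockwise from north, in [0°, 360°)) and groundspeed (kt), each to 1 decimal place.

Leg 1: heading 35.7°; drift +26.2° → track 61.9°, groundspeed 98.3 kt
Leg 2: heading 89.4°; drift +17.4° → track 106.8°, groundspeed 137.2 kt
Leg 3: heading 131.5°; drift +5.5° → track 137.0°, groundspeed 153.0 kt
Leg 4: heading 289.6°; drift -23.2° → track 266.4°, groundspeed 77.0 kt

Leg 1: track=61.9°, groundspeed=98.3 kt
Leg 2: track=106.8°, groundspeed=137.2 kt
Leg 3: track=137.0°, groundspeed=153.0 kt
Leg 4: track=266.4°, groundspeed=77.0 kt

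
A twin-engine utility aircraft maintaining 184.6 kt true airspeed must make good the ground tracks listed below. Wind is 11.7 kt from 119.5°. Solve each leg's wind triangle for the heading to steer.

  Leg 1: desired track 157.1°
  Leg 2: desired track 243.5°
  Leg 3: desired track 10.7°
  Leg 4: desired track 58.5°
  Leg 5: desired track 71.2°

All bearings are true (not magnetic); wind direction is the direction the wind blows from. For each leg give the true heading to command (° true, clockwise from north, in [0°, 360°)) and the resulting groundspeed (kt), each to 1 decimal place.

Leg 1: heading=154.9°, groundspeed=175.2 kt
Leg 2: heading=240.5°, groundspeed=190.9 kt
Leg 3: heading=14.1°, groundspeed=188.0 kt
Leg 4: heading=61.7°, groundspeed=178.6 kt
Leg 5: heading=73.9°, groundspeed=176.6 kt

Leg 1: desired track 157.1°; wind correction -2.2° → command heading 154.9°, groundspeed 175.2 kt
Leg 2: desired track 243.5°; wind correction -3.0° → command heading 240.5°, groundspeed 190.9 kt
Leg 3: desired track 10.7°; wind correction +3.4° → command heading 14.1°, groundspeed 188.0 kt
Leg 4: desired track 58.5°; wind correction +3.2° → command heading 61.7°, groundspeed 178.6 kt
Leg 5: desired track 71.2°; wind correction +2.7° → command heading 73.9°, groundspeed 176.6 kt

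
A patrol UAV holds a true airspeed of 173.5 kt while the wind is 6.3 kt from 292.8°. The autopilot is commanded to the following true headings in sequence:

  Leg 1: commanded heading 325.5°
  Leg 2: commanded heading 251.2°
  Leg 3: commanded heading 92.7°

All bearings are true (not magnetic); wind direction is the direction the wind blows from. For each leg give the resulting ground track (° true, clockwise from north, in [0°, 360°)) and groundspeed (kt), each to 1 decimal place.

Leg 1: track=326.7°, groundspeed=168.2 kt
Leg 2: track=249.8°, groundspeed=168.8 kt
Leg 3: track=93.4°, groundspeed=179.4 kt

Leg 1: heading 325.5°; drift +1.2° → track 326.7°, groundspeed 168.2 kt
Leg 2: heading 251.2°; drift -1.4° → track 249.8°, groundspeed 168.8 kt
Leg 3: heading 92.7°; drift +0.7° → track 93.4°, groundspeed 179.4 kt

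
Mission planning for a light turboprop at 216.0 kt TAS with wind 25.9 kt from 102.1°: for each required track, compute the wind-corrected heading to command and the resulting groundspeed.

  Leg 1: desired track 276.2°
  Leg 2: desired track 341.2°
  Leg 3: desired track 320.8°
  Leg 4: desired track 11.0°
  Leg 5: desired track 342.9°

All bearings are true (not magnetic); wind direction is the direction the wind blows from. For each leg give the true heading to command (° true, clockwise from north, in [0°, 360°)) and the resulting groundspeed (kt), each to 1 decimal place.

Leg 1: desired track 276.2°; wind correction -0.7° → command heading 275.5°, groundspeed 241.7 kt
Leg 2: desired track 341.2°; wind correction +5.9° → command heading 347.1°, groundspeed 228.2 kt
Leg 3: desired track 320.8°; wind correction +4.3° → command heading 325.1°, groundspeed 235.6 kt
Leg 4: desired track 11.0°; wind correction +6.9° → command heading 17.9°, groundspeed 214.9 kt
Leg 5: desired track 342.9°; wind correction +6.0° → command heading 348.9°, groundspeed 227.4 kt

Leg 1: heading=275.5°, groundspeed=241.7 kt
Leg 2: heading=347.1°, groundspeed=228.2 kt
Leg 3: heading=325.1°, groundspeed=235.6 kt
Leg 4: heading=17.9°, groundspeed=214.9 kt
Leg 5: heading=348.9°, groundspeed=227.4 kt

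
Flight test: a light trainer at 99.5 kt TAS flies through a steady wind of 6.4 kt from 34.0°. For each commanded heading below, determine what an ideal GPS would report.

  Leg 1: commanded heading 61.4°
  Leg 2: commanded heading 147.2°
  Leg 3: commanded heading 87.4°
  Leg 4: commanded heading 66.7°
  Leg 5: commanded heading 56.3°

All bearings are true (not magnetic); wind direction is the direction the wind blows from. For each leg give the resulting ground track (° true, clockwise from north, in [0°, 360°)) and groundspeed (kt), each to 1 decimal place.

Leg 1: heading 61.4°; drift +1.8° → track 63.2°, groundspeed 93.9 kt
Leg 2: heading 147.2°; drift +3.3° → track 150.5°, groundspeed 102.2 kt
Leg 3: heading 87.4°; drift +3.1° → track 90.5°, groundspeed 95.8 kt
Leg 4: heading 66.7°; drift +2.1° → track 68.8°, groundspeed 94.2 kt
Leg 5: heading 56.3°; drift +1.5° → track 57.8°, groundspeed 93.6 kt

Leg 1: track=63.2°, groundspeed=93.9 kt
Leg 2: track=150.5°, groundspeed=102.2 kt
Leg 3: track=90.5°, groundspeed=95.8 kt
Leg 4: track=68.8°, groundspeed=94.2 kt
Leg 5: track=57.8°, groundspeed=93.6 kt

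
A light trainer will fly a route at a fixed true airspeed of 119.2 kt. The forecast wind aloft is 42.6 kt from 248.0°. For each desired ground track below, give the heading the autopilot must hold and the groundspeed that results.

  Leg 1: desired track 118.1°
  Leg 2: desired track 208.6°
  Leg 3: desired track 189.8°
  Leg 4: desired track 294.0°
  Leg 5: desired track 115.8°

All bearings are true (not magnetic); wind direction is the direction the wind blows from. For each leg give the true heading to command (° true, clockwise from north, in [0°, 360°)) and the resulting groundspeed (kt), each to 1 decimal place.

Leg 1: desired track 118.1°; wind correction +15.9° → command heading 134.0°, groundspeed 142.0 kt
Leg 2: desired track 208.6°; wind correction +13.1° → command heading 221.7°, groundspeed 83.2 kt
Leg 3: desired track 189.8°; wind correction +17.7° → command heading 207.5°, groundspeed 91.1 kt
Leg 4: desired track 294.0°; wind correction -14.9° → command heading 279.1°, groundspeed 85.6 kt
Leg 5: desired track 115.8°; wind correction +15.4° → command heading 131.2°, groundspeed 143.6 kt

Leg 1: heading=134.0°, groundspeed=142.0 kt
Leg 2: heading=221.7°, groundspeed=83.2 kt
Leg 3: heading=207.5°, groundspeed=91.1 kt
Leg 4: heading=279.1°, groundspeed=85.6 kt
Leg 5: heading=131.2°, groundspeed=143.6 kt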